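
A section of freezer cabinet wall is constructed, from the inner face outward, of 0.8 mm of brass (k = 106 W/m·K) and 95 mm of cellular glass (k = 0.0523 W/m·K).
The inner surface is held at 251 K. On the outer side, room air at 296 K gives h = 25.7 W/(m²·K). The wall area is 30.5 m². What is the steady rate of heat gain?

Q ≈ 740 W

Series thermal resistances:
R_brass = L/(kA) = 0.0008/(106×30.5) = 2.474×10^-7 K/W
R_cellular glass = L/(kA) = 0.095/(0.0523×30.5) = 0.05956 K/W
R_outer film = 1/(h_o·A) = 1/(25.7×30.5) = 0.001276 K/W
R_total = 0.06083 K/W
Q = ΔT / R_total = 45 / 0.06083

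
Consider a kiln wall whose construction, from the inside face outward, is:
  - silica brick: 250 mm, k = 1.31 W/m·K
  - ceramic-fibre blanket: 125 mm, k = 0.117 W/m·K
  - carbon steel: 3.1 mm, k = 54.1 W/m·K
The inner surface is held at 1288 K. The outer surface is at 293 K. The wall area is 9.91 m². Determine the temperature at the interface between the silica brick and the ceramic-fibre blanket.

T ≈ 1140 K

Thermal resistances in series:
R_silica brick = L/(kA) = 0.25/(1.31×9.91) = 0.01926 K/W
R_ceramic-fibre blanket = L/(kA) = 0.125/(0.117×9.91) = 0.1078 K/W
R_carbon steel = L/(kA) = 0.0031/(54.1×9.91) = 5.782×10^-6 K/W
R_total = 0.1271 K/W;  Q = ΔT/R_total = 995/0.1271 = 7830 W
T_interface = T_inner − Q·ΣR(inner→interface) = 1288 − 7830×0.01926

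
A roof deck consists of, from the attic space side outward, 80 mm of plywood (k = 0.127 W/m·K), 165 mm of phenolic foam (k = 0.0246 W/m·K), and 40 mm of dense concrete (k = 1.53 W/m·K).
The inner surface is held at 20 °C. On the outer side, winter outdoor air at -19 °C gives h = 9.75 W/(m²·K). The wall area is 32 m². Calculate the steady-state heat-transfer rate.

Q ≈ 167 W

Model the wall as resistances in series:
R_plywood = L/(kA) = 0.08/(0.127×32) = 0.01969 K/W
R_phenolic foam = L/(kA) = 0.165/(0.0246×32) = 0.2096 K/W
R_dense concrete = L/(kA) = 0.04/(1.53×32) = 8.17×10^-4 K/W
R_outer film = 1/(h_o·A) = 1/(9.75×32) = 0.003205 K/W
R_total = 0.2333 K/W
Q = ΔT / R_total = 39 / 0.2333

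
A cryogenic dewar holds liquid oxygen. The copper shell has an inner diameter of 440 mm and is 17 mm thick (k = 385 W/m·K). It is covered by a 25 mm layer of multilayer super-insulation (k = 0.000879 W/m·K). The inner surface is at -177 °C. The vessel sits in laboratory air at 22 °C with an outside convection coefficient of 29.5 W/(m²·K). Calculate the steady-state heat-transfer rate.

Each spherical layer contributes R = (1/r_i − 1/r_o)/(4πk):
R_copper shell = (1/0.22 − 1/0.237)/(4π×385) = 6.739×10^-5 K/W
R_multilayer super-insulation = (1/0.237 − 1/0.262)/(4π×0.000879) = 36.45 K/W
R_outer film = 1/(h·4πr_o²) = 1/(29.5×4π×0.262²) = 0.0393 K/W
R_total = 36.49 K/W
Q = ΔT/R_total = 199/36.49

Q ≈ 5.45 W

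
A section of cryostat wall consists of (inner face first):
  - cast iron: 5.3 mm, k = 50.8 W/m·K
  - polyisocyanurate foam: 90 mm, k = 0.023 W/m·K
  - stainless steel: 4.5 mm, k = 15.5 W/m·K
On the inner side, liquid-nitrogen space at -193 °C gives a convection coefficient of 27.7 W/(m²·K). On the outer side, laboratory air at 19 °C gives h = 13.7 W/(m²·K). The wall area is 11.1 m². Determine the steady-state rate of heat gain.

Model the wall as resistances in series:
R_inner film = 1/(h_i·A) = 1/(27.7×11.1) = 0.003252 K/W
R_cast iron = L/(kA) = 0.0053/(50.8×11.1) = 9.399×10^-6 K/W
R_polyisocyanurate foam = L/(kA) = 0.09/(0.023×11.1) = 0.3525 K/W
R_stainless steel = L/(kA) = 0.0045/(15.5×11.1) = 2.616×10^-5 K/W
R_outer film = 1/(h_o·A) = 1/(13.7×11.1) = 0.006576 K/W
R_total = 0.3624 K/W
Q = ΔT / R_total = 212 / 0.3624

Q ≈ 585 W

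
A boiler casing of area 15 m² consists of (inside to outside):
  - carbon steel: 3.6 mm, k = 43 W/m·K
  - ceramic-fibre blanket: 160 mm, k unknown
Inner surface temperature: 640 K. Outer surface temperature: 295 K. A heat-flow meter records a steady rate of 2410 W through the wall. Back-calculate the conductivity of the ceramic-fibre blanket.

k ≈ 0.0745 W/(m·K)

Model the wall as resistances in series:
R_carbon steel = L/(kA) = 0.0036/(43×15) = 5.581×10^-6 K/W
Sum of known resistances R_other = 5.581×10^-6 K/W
Total R = ΔT/Q = 345/2410 = 0.1432 K/W
R_ceramic-fibre blanket = R_total − R_other = 0.1431 K/W
k = L/(R·A) = 0.16/(0.1431×15)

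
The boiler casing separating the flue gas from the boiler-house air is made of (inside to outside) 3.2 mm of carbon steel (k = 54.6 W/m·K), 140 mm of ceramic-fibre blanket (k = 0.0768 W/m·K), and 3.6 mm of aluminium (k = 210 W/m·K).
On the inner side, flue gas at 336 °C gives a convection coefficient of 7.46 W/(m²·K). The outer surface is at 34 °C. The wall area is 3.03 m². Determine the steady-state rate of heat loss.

Treating each layer as a thermal resistance in series:
R_inner film = 1/(h_i·A) = 1/(7.46×3.03) = 0.04424 K/W
R_carbon steel = L/(kA) = 0.0032/(54.6×3.03) = 1.934×10^-5 K/W
R_ceramic-fibre blanket = L/(kA) = 0.14/(0.0768×3.03) = 0.6016 K/W
R_aluminium = L/(kA) = 0.0036/(210×3.03) = 5.658×10^-6 K/W
R_total = 0.6459 K/W
Q = ΔT / R_total = 302 / 0.6459

Q ≈ 468 W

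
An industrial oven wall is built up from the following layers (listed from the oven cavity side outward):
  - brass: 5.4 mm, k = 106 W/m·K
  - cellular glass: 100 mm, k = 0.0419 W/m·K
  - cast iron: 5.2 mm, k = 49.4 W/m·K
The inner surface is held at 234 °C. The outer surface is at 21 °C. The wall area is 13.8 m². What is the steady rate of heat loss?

Thermal resistances in series:
R_brass = L/(kA) = 0.0054/(106×13.8) = 3.692×10^-6 K/W
R_cellular glass = L/(kA) = 0.1/(0.0419×13.8) = 0.1729 K/W
R_cast iron = L/(kA) = 0.0052/(49.4×13.8) = 7.628×10^-6 K/W
R_total = 0.173 K/W
Q = ΔT / R_total = 213 / 0.173

Q ≈ 1230 W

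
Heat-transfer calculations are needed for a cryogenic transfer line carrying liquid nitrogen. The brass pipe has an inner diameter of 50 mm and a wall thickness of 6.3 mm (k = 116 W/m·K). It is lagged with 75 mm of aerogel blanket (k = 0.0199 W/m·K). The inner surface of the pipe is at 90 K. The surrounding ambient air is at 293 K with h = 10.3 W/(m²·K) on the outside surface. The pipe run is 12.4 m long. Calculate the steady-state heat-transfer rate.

Treating each annulus and film as a series resistance:
R_brass pipe wall = ln(31.3/25)/(2π×116×12.4) = 2.487×10^-5 K/W
R_aerogel blanket = ln(106.3/31.3)/(2π×0.0199×12.4) = 0.7886 K/W
R_outer film = 1/(h_o·2πr_oL) = 1/(10.3×2π×0.1063×12.4) = 0.01172 K/W
R_total = 0.8003 K/W
Q = ΔT/R_total = 203/0.8003

Q ≈ 254 W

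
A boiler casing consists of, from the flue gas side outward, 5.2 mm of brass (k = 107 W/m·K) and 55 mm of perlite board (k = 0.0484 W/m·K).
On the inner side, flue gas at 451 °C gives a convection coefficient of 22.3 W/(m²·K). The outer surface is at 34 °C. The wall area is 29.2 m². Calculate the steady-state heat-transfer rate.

Q ≈ 10300 W

Model the wall as resistances in series:
R_inner film = 1/(h_i·A) = 1/(22.3×29.2) = 0.001536 K/W
R_brass = L/(kA) = 0.0052/(107×29.2) = 1.664×10^-6 K/W
R_perlite board = L/(kA) = 0.055/(0.0484×29.2) = 0.03892 K/W
R_total = 0.04045 K/W
Q = ΔT / R_total = 417 / 0.04045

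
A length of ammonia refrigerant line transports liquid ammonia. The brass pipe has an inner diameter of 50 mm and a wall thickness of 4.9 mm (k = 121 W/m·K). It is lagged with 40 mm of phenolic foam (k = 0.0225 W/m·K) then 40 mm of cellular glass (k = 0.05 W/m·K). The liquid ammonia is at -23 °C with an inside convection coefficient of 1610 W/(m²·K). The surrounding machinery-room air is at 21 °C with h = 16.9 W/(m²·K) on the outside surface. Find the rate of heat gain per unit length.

q′ ≈ 5.84 W/m

Per-layer cylindrical resistances, series-summed:
R_inner film = 1/(h_i·2πr₁L) = 1/(1610×2π×0.025×1) = 0.003954 K/W
R_brass pipe wall = ln(29.9/25)/(2π×121×1) = 2.354×10^-4 K/W
R_phenolic foam = ln(69.9/29.9)/(2π×0.0225×1) = 6.007 K/W
R_cellular glass = ln(109.9/69.9)/(2π×0.05×1) = 1.44 K/W
R_outer film = 1/(h_o·2πr_oL) = 1/(16.9×2π×0.1099×1) = 0.08569 K/W
R_total = 7.537 K/W
Q = ΔT/R_total = 44/7.537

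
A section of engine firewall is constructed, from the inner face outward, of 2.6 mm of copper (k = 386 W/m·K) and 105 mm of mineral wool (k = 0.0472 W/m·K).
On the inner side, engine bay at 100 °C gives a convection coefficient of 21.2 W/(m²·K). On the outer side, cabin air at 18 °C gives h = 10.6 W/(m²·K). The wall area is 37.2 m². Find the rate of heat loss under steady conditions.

Q ≈ 1290 W

Series thermal resistances:
R_inner film = 1/(h_i·A) = 1/(21.2×37.2) = 0.001268 K/W
R_copper = L/(kA) = 0.0026/(386×37.2) = 1.811×10^-7 K/W
R_mineral wool = L/(kA) = 0.105/(0.0472×37.2) = 0.0598 K/W
R_outer film = 1/(h_o·A) = 1/(10.6×37.2) = 0.002536 K/W
R_total = 0.0636 K/W
Q = ΔT / R_total = 82 / 0.0636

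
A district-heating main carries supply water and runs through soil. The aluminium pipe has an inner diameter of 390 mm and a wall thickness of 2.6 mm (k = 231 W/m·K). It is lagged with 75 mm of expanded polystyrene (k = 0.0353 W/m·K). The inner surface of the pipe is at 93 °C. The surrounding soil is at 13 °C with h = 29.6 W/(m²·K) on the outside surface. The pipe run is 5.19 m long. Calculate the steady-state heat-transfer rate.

Per-layer cylindrical resistances, series-summed:
R_aluminium pipe wall = ln(197.6/195)/(2π×231×5.19) = 1.758×10^-6 K/W
R_expanded polystyrene = ln(272.6/197.6)/(2π×0.0353×5.19) = 0.2795 K/W
R_outer film = 1/(h_o·2πr_oL) = 1/(29.6×2π×0.2726×5.19) = 0.0038 K/W
R_total = 0.2833 K/W
Q = ΔT/R_total = 80/0.2833

Q ≈ 282 W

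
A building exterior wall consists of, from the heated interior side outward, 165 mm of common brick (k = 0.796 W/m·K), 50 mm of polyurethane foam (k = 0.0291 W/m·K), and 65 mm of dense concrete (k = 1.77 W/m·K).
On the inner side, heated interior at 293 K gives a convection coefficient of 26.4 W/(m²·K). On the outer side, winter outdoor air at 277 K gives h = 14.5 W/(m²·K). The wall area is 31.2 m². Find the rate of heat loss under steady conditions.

Q ≈ 241 W

Thermal resistances in series:
R_inner film = 1/(h_i·A) = 1/(26.4×31.2) = 0.001214 K/W
R_common brick = L/(kA) = 0.165/(0.796×31.2) = 0.006644 K/W
R_polyurethane foam = L/(kA) = 0.05/(0.0291×31.2) = 0.05507 K/W
R_dense concrete = L/(kA) = 0.065/(1.77×31.2) = 0.001177 K/W
R_outer film = 1/(h_o·A) = 1/(14.5×31.2) = 0.00221 K/W
R_total = 0.06632 K/W
Q = ΔT / R_total = 16 / 0.06632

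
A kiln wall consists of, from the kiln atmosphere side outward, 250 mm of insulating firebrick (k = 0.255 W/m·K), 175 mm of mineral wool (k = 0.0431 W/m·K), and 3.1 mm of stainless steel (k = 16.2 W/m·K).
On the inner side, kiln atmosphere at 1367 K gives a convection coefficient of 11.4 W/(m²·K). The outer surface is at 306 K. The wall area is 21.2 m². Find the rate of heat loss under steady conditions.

Model the wall as resistances in series:
R_inner film = 1/(h_i·A) = 1/(11.4×21.2) = 0.004138 K/W
R_insulating firebrick = L/(kA) = 0.25/(0.255×21.2) = 0.04624 K/W
R_mineral wool = L/(kA) = 0.175/(0.0431×21.2) = 0.1915 K/W
R_stainless steel = L/(kA) = 0.0031/(16.2×21.2) = 9.026×10^-6 K/W
R_total = 0.2419 K/W
Q = ΔT / R_total = 1061 / 0.2419

Q ≈ 4390 W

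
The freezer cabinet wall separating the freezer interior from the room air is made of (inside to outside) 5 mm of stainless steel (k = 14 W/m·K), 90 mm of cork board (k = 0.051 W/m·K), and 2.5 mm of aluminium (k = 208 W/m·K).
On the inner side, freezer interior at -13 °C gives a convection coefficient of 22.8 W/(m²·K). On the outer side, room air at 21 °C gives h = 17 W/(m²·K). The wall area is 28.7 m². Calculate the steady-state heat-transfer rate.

Q ≈ 522 W

Using the resistance-network approach (series):
R_inner film = 1/(h_i·A) = 1/(22.8×28.7) = 0.001528 K/W
R_stainless steel = L/(kA) = 0.005/(14×28.7) = 1.244×10^-5 K/W
R_cork board = L/(kA) = 0.09/(0.051×28.7) = 0.06149 K/W
R_aluminium = L/(kA) = 0.0025/(208×28.7) = 4.188×10^-7 K/W
R_outer film = 1/(h_o·A) = 1/(17×28.7) = 0.00205 K/W
R_total = 0.06508 K/W
Q = ΔT / R_total = 34 / 0.06508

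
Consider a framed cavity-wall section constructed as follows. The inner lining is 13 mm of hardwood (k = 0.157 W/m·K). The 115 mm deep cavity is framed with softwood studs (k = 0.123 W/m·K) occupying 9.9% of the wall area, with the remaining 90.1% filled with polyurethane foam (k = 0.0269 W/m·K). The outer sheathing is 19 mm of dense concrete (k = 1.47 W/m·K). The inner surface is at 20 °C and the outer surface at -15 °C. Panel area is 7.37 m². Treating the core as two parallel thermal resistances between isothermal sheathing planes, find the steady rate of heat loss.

Sheathing layers in series; stud and cavity paths in parallel between them.
R_inner = 0.013/(0.157×7.37) = 0.01124 K/W
R_stud  = 0.115/(0.123×0.099×7.37) = 1.281 K/W
R_cav   = 0.115/(0.0269×0.901×7.37) = 0.6438 K/W
1/R_core = 1/R_stud + 1/R_cav → R_core = 0.4285 K/W
R_outer = 0.019/(1.47×7.37) = 0.001754 K/W
R_total = 0.4415 K/W
Q = ΔT/R_total = 35/0.4415

Q ≈ 79.3 W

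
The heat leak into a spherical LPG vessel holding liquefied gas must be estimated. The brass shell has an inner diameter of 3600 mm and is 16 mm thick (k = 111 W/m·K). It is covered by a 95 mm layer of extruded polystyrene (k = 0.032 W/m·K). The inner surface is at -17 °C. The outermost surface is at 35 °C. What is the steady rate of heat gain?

Radial (spherical) resistances in series:
R_brass shell = (1/1.8 − 1/1.816)/(4π×111) = 3.509×10^-6 K/W
R_extruded polystyrene = (1/1.816 − 1/1.911)/(4π×0.032) = 0.06807 K/W
R_total = 0.06808 K/W
Q = ΔT/R_total = 52/0.06808

Q ≈ 764 W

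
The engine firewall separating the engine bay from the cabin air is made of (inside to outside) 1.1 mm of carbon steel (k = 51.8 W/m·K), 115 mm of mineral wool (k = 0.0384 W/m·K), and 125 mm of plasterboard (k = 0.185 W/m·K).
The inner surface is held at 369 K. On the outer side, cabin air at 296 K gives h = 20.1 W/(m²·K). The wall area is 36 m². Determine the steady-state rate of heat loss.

Treating each layer as a thermal resistance in series:
R_carbon steel = L/(kA) = 0.0011/(51.8×36) = 5.899×10^-7 K/W
R_mineral wool = L/(kA) = 0.115/(0.0384×36) = 0.08319 K/W
R_plasterboard = L/(kA) = 0.125/(0.185×36) = 0.01877 K/W
R_outer film = 1/(h_o·A) = 1/(20.1×36) = 0.001382 K/W
R_total = 0.1033 K/W
Q = ΔT / R_total = 73 / 0.1033

Q ≈ 706 W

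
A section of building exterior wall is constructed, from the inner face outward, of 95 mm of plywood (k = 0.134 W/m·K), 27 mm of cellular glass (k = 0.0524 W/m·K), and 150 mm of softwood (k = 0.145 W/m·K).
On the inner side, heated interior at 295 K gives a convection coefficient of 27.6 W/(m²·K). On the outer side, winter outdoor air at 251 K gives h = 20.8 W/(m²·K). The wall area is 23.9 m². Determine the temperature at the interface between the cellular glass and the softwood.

Treating each layer as a thermal resistance in series:
R_inner film = 1/(h_i·A) = 1/(27.6×23.9) = 0.001516 K/W
R_plywood = L/(kA) = 0.095/(0.134×23.9) = 0.02966 K/W
R_cellular glass = L/(kA) = 0.027/(0.0524×23.9) = 0.02156 K/W
R_softwood = L/(kA) = 0.15/(0.145×23.9) = 0.04328 K/W
R_outer film = 1/(h_o·A) = 1/(20.8×23.9) = 0.002012 K/W
R_total = 0.09803 K/W;  Q = ΔT/R_total = 44/0.09803 = 448.8 W
T_interface = T_inner − Q·ΣR(inner→interface) = 295 − 449×0.05274

T ≈ 271 K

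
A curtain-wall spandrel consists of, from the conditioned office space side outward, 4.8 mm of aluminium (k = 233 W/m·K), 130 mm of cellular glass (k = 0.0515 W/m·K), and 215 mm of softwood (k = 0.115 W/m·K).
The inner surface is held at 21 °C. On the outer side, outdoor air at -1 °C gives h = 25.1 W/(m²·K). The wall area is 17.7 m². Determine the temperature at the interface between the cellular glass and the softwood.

Model the wall as resistances in series:
R_aluminium = L/(kA) = 0.0048/(233×17.7) = 1.164×10^-6 K/W
R_cellular glass = L/(kA) = 0.13/(0.0515×17.7) = 0.1426 K/W
R_softwood = L/(kA) = 0.215/(0.115×17.7) = 0.1056 K/W
R_outer film = 1/(h_o·A) = 1/(25.1×17.7) = 0.002251 K/W
R_total = 0.2505 K/W;  Q = ΔT/R_total = 22/0.2505 = 87.83 W
T_interface = T_inner − Q·ΣR(inner→interface) = 21 − 87.8×0.1426

T ≈ 8.47 °C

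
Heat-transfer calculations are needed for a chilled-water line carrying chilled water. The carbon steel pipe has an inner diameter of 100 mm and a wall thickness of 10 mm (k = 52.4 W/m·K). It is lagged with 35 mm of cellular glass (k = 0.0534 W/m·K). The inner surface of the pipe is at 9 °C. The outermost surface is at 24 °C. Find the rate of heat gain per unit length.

Cylindrical conduction, so R = ln(r₂/r₁)/(2πkL) per layer, in series:
R_carbon steel pipe wall = ln(60/50)/(2π×52.4×1) = 5.538×10^-4 K/W
R_cellular glass = ln(95/60)/(2π×0.0534×1) = 1.37 K/W
R_total = 1.37 K/W
Q = ΔT/R_total = 15/1.37

q′ ≈ 10.9 W/m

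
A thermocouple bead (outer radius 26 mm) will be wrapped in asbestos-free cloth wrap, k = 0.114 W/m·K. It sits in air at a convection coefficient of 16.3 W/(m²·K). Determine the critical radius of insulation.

For a sphere r_cr = 2k/h = 2×0.114/16.3
r_cr = 14 mm; since the bare radius (26 mm) is above r_cr, any added insulation will reduce heat loss.

r_cr ≈ 14 mm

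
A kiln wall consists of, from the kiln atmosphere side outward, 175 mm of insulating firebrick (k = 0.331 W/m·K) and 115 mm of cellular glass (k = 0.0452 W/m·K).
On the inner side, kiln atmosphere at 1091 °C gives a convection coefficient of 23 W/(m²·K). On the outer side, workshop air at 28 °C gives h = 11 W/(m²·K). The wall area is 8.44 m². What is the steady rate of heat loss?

Q ≈ 2800 W

Thermal resistances in series:
R_inner film = 1/(h_i·A) = 1/(23×8.44) = 0.005151 K/W
R_insulating firebrick = L/(kA) = 0.175/(0.331×8.44) = 0.06264 K/W
R_cellular glass = L/(kA) = 0.115/(0.0452×8.44) = 0.3015 K/W
R_outer film = 1/(h_o·A) = 1/(11×8.44) = 0.01077 K/W
R_total = 0.38 K/W
Q = ΔT / R_total = 1063 / 0.38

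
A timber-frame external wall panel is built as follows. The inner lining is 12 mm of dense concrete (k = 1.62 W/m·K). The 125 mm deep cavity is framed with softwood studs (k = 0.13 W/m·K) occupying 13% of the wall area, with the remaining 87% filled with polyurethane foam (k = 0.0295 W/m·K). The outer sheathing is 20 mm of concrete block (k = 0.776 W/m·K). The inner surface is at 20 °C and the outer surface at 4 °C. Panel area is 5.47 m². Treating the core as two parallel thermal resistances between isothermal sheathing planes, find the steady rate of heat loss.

Sheathing layers in series; stud and cavity paths in parallel between them.
R_inner = 0.012/(1.62×5.47) = 0.001354 K/W
R_stud  = 0.125/(0.13×0.13×5.47) = 1.352 K/W
R_cav   = 0.125/(0.0295×0.87×5.47) = 0.8904 K/W
1/R_core = 1/R_stud + 1/R_cav → R_core = 0.5369 K/W
R_outer = 0.02/(0.776×5.47) = 0.004712 K/W
R_total = 0.5429 K/W
Q = ΔT/R_total = 16/0.5429

Q ≈ 29.5 W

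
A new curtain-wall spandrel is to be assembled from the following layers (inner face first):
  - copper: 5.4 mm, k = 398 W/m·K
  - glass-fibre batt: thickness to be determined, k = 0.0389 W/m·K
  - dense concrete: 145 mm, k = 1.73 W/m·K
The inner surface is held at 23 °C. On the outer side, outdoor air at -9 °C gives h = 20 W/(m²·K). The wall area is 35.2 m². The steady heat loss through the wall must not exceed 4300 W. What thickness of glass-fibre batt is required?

Treating each layer as a thermal resistance in series:
R_copper = L/(kA) = 0.0054/(398×35.2) = 3.854×10^-7 K/W
R_dense concrete = L/(kA) = 0.145/(1.73×35.2) = 0.002381 K/W
R_outer film = 1/(h_o·A) = 1/(20×35.2) = 0.00142 K/W
Sum of the known resistances R_other = 0.003802 K/W
Required total resistance R_tot = ΔT/Q_allow = 32/4300 = 0.007442 K/W
R_glass-fibre batt = R_tot − R_other = 0.00364 K/W
L = R·k·A = 0.00364×0.0389×35.2

L ≈ 4.98 mm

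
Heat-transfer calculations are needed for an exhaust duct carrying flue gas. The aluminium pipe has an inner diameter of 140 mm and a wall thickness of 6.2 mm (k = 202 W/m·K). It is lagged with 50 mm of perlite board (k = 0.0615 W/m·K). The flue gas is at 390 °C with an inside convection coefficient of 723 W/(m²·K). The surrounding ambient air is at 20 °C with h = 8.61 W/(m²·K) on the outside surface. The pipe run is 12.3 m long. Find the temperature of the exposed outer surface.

T ≈ 57.2 °C

Treating each annulus and film as a series resistance:
R_inner film = 1/(h_i·2πr₁L) = 1/(723×2π×0.07×12.3) = 2.557×10^-4 K/W
R_aluminium pipe wall = ln(76.2/70)/(2π×202×12.3) = 5.436×10^-6 K/W
R_perlite board = ln(126.2/76.2)/(2π×0.0615×12.3) = 0.1061 K/W
R_outer film = 1/(h_o·2πr_oL) = 1/(8.61×2π×0.1262×12.3) = 0.01191 K/W
R_total = 0.1183 K/W
Q = ΔT/R_total = 370/0.1183
Q = 3130 W
T_interface = T_inner − Q·ΣR(inner→interface) = 390 − 3130×0.1064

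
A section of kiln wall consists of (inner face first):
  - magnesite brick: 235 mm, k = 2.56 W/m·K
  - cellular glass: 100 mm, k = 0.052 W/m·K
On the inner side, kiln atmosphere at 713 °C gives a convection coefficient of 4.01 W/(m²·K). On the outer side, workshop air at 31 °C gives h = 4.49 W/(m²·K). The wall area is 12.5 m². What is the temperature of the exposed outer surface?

Using the resistance-network approach (series):
R_inner film = 1/(h_i·A) = 1/(4.01×12.5) = 0.01995 K/W
R_magnesite brick = L/(kA) = 0.235/(2.56×12.5) = 0.007344 K/W
R_cellular glass = L/(kA) = 0.1/(0.052×12.5) = 0.1538 K/W
R_outer film = 1/(h_o·A) = 1/(4.49×12.5) = 0.01782 K/W
R_total = 0.199 K/W;  Q = ΔT/R_total = 682/0.199 = 3428 W
T_interface = T_inner − Q·ΣR(inner→interface) = 713 − 3430×0.1811

T ≈ 92.1 °C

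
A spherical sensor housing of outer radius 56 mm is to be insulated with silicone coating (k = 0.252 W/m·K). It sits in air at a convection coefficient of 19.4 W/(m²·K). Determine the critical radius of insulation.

r_cr ≈ 26 mm

For a sphere r_cr = 2k/h = 2×0.252/19.4
r_cr = 26 mm; since the bare radius (56 mm) is above r_cr, any added insulation will reduce heat loss.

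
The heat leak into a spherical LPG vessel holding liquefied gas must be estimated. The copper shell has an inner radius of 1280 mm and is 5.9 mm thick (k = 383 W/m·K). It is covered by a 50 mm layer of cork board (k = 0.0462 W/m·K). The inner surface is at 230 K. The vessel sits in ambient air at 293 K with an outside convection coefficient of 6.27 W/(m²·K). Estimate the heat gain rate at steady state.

Q ≈ 1100 W

Radial (spherical) resistances in series:
R_copper shell = (1/1.28 − 1/1.2859)/(4π×383) = 7.448×10^-7 K/W
R_cork board = (1/1.2859 − 1/1.3359)/(4π×0.0462) = 0.05013 K/W
R_outer film = 1/(h·4πr_o²) = 1/(6.27×4π×1.3359²) = 0.007112 K/W
R_total = 0.05725 K/W
Q = ΔT/R_total = 63/0.05725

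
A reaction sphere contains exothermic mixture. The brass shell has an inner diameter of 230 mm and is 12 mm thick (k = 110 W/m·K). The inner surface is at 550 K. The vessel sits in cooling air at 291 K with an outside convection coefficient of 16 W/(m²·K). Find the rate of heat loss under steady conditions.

Q ≈ 838 W

Spherical conduction: R = (1/r_in − 1/r_out)/(4πk) per layer; series-sum.
R_brass shell = (1/0.115 − 1/0.127)/(4π×110) = 5.944×10^-4 K/W
R_outer film = 1/(h·4πr_o²) = 1/(16×4π×0.127²) = 0.3084 K/W
R_total = 0.309 K/W
Q = ΔT/R_total = 259/0.309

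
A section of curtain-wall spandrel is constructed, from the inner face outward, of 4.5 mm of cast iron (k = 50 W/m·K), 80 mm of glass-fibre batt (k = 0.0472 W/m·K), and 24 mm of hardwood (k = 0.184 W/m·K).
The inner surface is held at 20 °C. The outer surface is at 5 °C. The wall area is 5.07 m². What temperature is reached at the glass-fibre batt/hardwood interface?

T ≈ 6.07 °C

Model the wall as resistances in series:
R_cast iron = L/(kA) = 0.0045/(50×5.07) = 1.775×10^-5 K/W
R_glass-fibre batt = L/(kA) = 0.08/(0.0472×5.07) = 0.3343 K/W
R_hardwood = L/(kA) = 0.024/(0.184×5.07) = 0.02573 K/W
R_total = 0.36 K/W;  Q = ΔT/R_total = 15/0.36 = 41.66 W
T_interface = T_inner − Q·ΣR(inner→interface) = 20 − 41.7×0.3343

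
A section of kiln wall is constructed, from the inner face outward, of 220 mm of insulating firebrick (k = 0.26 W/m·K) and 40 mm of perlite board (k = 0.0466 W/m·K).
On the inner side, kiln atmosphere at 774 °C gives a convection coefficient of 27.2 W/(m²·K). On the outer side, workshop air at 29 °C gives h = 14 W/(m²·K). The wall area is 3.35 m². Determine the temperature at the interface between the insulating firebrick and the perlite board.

T ≈ 411 °C

Treating each layer as a thermal resistance in series:
R_inner film = 1/(h_i·A) = 1/(27.2×3.35) = 0.01097 K/W
R_insulating firebrick = L/(kA) = 0.22/(0.26×3.35) = 0.2526 K/W
R_perlite board = L/(kA) = 0.04/(0.0466×3.35) = 0.2562 K/W
R_outer film = 1/(h_o·A) = 1/(14×3.35) = 0.02132 K/W
R_total = 0.5411 K/W;  Q = ΔT/R_total = 745/0.5411 = 1377 W
T_interface = T_inner − Q·ΣR(inner→interface) = 774 − 1380×0.2636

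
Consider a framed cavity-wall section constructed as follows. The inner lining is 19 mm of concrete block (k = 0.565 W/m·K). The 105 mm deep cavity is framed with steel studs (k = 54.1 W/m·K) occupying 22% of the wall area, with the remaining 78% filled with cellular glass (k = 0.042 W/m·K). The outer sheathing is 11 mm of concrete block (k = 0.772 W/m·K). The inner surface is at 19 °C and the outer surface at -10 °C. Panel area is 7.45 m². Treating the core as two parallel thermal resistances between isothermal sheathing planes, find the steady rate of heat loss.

Q ≈ 3810 W

Sheathing layers in series; stud and cavity paths in parallel between them.
R_inner = 0.019/(0.565×7.45) = 0.004514 K/W
R_stud  = 0.105/(54.1×0.22×7.45) = 0.001184 K/W
R_cav   = 0.105/(0.042×0.78×7.45) = 0.4302 K/W
1/R_core = 1/R_stud + 1/R_cav → R_core = 0.001181 K/W
R_outer = 0.011/(0.772×7.45) = 0.001913 K/W
R_total = 0.007607 K/W
Q = ΔT/R_total = 29/0.007607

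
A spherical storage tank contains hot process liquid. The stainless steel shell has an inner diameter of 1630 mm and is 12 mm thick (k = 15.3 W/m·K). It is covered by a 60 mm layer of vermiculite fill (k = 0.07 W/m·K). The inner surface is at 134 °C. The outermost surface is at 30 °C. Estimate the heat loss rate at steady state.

Q ≈ 1120 W

Each spherical layer contributes R = (1/r_i − 1/r_o)/(4πk):
R_stainless steel shell = (1/0.815 − 1/0.827)/(4π×15.3) = 9.26×10^-5 K/W
R_vermiculite fill = (1/0.827 − 1/0.887)/(4π×0.07) = 0.09299 K/W
R_total = 0.09308 K/W
Q = ΔT/R_total = 104/0.09308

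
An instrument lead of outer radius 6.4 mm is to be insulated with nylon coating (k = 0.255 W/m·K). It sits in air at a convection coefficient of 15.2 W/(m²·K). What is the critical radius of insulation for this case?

r_cr ≈ 16.8 mm

For a cylinder r_cr = k/h = 0.255/15.2
r_cr = 16.8 mm; since the bare radius (6.4 mm) is below r_cr, adding a thin layer of insulation will *increase* heat loss.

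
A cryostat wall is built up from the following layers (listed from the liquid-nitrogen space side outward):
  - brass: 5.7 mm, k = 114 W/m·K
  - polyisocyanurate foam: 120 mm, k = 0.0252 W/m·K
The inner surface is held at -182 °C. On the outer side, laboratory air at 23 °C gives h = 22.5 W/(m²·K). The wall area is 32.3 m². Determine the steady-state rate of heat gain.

Q ≈ 1380 W

Treating each layer as a thermal resistance in series:
R_brass = L/(kA) = 0.0057/(114×32.3) = 1.548×10^-6 K/W
R_polyisocyanurate foam = L/(kA) = 0.12/(0.0252×32.3) = 0.1474 K/W
R_outer film = 1/(h_o·A) = 1/(22.5×32.3) = 0.001376 K/W
R_total = 0.1488 K/W
Q = ΔT / R_total = 205 / 0.1488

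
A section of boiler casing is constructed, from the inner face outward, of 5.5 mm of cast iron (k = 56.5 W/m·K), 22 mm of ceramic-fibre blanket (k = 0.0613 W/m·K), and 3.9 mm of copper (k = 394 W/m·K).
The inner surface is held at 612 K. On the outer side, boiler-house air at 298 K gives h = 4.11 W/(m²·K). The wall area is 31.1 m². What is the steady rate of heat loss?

Q ≈ 16200 W

Model the wall as resistances in series:
R_cast iron = L/(kA) = 0.0055/(56.5×31.1) = 3.13×10^-6 K/W
R_ceramic-fibre blanket = L/(kA) = 0.022/(0.0613×31.1) = 0.01154 K/W
R_copper = L/(kA) = 0.0039/(394×31.1) = 3.183×10^-7 K/W
R_outer film = 1/(h_o·A) = 1/(4.11×31.1) = 0.007823 K/W
R_total = 0.01937 K/W
Q = ΔT / R_total = 314 / 0.01937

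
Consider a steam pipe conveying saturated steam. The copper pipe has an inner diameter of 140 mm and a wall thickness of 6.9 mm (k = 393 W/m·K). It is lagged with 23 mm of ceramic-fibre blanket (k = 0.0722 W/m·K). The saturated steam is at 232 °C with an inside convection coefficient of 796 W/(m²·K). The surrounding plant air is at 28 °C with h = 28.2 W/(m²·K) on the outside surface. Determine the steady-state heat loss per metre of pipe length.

q′ ≈ 321 W/m

Cylindrical conduction, so R = ln(r₂/r₁)/(2πkL) per layer, in series:
R_inner film = 1/(h_i·2πr₁L) = 1/(796×2π×0.07×1) = 0.002856 K/W
R_copper pipe wall = ln(76.9/70)/(2π×393×1) = 3.807×10^-5 K/W
R_ceramic-fibre blanket = ln(99.9/76.9)/(2π×0.0722×1) = 0.5768 K/W
R_outer film = 1/(h_o·2πr_oL) = 1/(28.2×2π×0.0999×1) = 0.05649 K/W
R_total = 0.6362 K/W
Q = ΔT/R_total = 204/0.6362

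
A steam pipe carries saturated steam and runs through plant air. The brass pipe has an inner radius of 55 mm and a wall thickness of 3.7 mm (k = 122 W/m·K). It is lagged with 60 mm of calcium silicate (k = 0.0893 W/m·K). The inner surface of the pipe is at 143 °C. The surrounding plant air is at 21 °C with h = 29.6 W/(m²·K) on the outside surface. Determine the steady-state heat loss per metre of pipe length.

Treating each annulus and film as a series resistance:
R_brass pipe wall = ln(58.7/55)/(2π×122×1) = 8.493×10^-5 K/W
R_calcium silicate = ln(118.7/58.7)/(2π×0.0893×1) = 1.255 K/W
R_outer film = 1/(h_o·2πr_oL) = 1/(29.6×2π×0.1187×1) = 0.0453 K/W
R_total = 1.3 K/W
Q = ΔT/R_total = 122/1.3

q′ ≈ 93.8 W/m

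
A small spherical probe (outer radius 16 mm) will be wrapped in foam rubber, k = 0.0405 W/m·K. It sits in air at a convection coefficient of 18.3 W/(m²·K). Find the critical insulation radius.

For a sphere r_cr = 2k/h = 2×0.0405/18.3
r_cr = 4.43 mm; since the bare radius (16 mm) is above r_cr, any added insulation will reduce heat loss.

r_cr ≈ 4.43 mm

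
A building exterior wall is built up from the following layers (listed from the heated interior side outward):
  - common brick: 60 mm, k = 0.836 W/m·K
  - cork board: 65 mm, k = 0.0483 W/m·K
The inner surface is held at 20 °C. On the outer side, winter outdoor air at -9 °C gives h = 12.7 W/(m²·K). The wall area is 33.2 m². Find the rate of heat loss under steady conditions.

Series thermal resistances:
R_common brick = L/(kA) = 0.06/(0.836×33.2) = 0.002162 K/W
R_cork board = L/(kA) = 0.065/(0.0483×33.2) = 0.04053 K/W
R_outer film = 1/(h_o·A) = 1/(12.7×33.2) = 0.002372 K/W
R_total = 0.04507 K/W
Q = ΔT / R_total = 29 / 0.04507

Q ≈ 643 W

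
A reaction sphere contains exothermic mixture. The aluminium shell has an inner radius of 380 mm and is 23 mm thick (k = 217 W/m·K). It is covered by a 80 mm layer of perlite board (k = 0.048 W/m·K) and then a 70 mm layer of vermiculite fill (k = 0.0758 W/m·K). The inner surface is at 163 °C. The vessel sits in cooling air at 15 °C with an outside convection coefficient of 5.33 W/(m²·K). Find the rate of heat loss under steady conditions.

Q ≈ 147 W

Spherical conduction: R = (1/r_in − 1/r_out)/(4πk) per layer; series-sum.
R_aluminium shell = (1/0.38 − 1/0.403)/(4π×217) = 5.508×10^-5 K/W
R_perlite board = (1/0.403 − 1/0.483)/(4π×0.048) = 0.6814 K/W
R_vermiculite fill = (1/0.483 − 1/0.553)/(4π×0.0758) = 0.2751 K/W
R_outer film = 1/(h·4πr_o²) = 1/(5.33×4π×0.553²) = 0.04882 K/W
R_total = 1.005 K/W
Q = ΔT/R_total = 148/1.005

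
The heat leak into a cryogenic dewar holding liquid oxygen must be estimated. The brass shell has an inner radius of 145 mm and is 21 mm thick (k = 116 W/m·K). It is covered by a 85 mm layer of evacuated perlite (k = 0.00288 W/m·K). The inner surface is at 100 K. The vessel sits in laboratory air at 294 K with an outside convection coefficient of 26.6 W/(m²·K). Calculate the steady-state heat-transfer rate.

Radial (spherical) resistances in series:
R_brass shell = (1/0.145 − 1/0.166)/(4π×116) = 5.985×10^-4 K/W
R_evacuated perlite = (1/0.166 − 1/0.251)/(4π×0.00288) = 56.37 K/W
R_outer film = 1/(h·4πr_o²) = 1/(26.6×4π×0.251²) = 0.04749 K/W
R_total = 56.42 K/W
Q = ΔT/R_total = 194/56.42

Q ≈ 3.44 W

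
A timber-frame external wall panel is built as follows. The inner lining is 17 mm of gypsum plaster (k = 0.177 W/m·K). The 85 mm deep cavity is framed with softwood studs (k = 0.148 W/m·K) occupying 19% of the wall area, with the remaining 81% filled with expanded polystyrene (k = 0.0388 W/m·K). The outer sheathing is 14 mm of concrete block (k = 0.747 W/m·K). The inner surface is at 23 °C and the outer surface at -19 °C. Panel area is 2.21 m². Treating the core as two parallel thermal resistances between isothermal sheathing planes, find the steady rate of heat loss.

Sheathing layers in series; stud and cavity paths in parallel between them.
R_inner = 0.017/(0.177×2.21) = 0.04346 K/W
R_stud  = 0.085/(0.148×0.19×2.21) = 1.368 K/W
R_cav   = 0.085/(0.0388×0.81×2.21) = 1.224 K/W
1/R_core = 1/R_stud + 1/R_cav → R_core = 0.6459 K/W
R_outer = 0.014/(0.747×2.21) = 0.00848 K/W
R_total = 0.6978 K/W
Q = ΔT/R_total = 42/0.6978

Q ≈ 60.2 W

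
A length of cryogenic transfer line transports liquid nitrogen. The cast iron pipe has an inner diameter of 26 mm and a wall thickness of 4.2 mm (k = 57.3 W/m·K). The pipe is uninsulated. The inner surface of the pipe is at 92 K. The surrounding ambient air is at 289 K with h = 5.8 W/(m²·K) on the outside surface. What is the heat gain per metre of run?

Radial resistances (cylindrical: R_cond = ln(r_o/r_i)/(2πkL), R_conv = 1/(h·2πrL)):
R_cast iron pipe wall = ln(17.2/13)/(2π×57.3×1) = 7.776×10^-4 K/W
R_outer film = 1/(h_o·2πr_oL) = 1/(5.8×2π×0.0172×1) = 1.595 K/W
R_total = 1.596 K/W
Q = ΔT/R_total = 197/1.596

q′ ≈ 123 W/m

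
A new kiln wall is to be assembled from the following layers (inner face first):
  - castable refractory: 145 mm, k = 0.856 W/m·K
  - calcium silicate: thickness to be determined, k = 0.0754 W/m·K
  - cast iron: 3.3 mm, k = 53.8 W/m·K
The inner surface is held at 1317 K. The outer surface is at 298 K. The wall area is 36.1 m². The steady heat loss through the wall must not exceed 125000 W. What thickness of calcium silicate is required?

Using the resistance-network approach (series):
R_castable refractory = L/(kA) = 0.145/(0.856×36.1) = 0.004692 K/W
R_cast iron = L/(kA) = 0.0033/(53.8×36.1) = 1.699×10^-6 K/W
Sum of the known resistances R_other = 0.004694 K/W
Required total resistance R_tot = ΔT/Q_allow = 1019/125000 = 0.008152 K/W
R_calcium silicate = R_tot − R_other = 0.003458 K/W
L = R·k·A = 0.003458×0.0754×36.1

L ≈ 9.41 mm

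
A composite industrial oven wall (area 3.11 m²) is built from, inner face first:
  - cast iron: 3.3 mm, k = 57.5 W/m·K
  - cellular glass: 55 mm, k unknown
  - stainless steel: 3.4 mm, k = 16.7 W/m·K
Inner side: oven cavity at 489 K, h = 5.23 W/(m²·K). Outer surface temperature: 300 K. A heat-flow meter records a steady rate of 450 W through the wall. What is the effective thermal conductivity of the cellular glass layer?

Thermal resistances in series:
R_inner film = 1/(h_i·A) = 1/(5.23×3.11) = 0.06148 K/W
R_cast iron = L/(kA) = 0.0033/(57.5×3.11) = 1.845×10^-5 K/W
R_stainless steel = L/(kA) = 0.0034/(16.7×3.11) = 6.546×10^-5 K/W
Sum of known resistances R_other = 0.06156 K/W
Total R = ΔT/Q = 189/450 = 0.42 K/W
R_cellular glass = R_total − R_other = 0.3584 K/W
k = L/(R·A) = 0.055/(0.3584×3.11)

k ≈ 0.0493 W/(m·K)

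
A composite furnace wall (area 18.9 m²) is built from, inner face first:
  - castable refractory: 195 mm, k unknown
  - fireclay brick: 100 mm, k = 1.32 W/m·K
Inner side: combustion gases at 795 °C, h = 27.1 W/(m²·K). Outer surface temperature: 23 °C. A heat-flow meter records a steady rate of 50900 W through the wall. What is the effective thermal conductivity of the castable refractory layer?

Treating each layer as a thermal resistance in series:
R_inner film = 1/(h_i·A) = 1/(27.1×18.9) = 0.001952 K/W
R_fireclay brick = L/(kA) = 0.1/(1.32×18.9) = 0.004008 K/W
Sum of known resistances R_other = 0.005961 K/W
Total R = ΔT/Q = 772/50900 = 0.01517 K/W
R_castable refractory = R_total − R_other = 0.009206 K/W
k = L/(R·A) = 0.195/(0.009206×18.9)

k ≈ 1.12 W/(m·K)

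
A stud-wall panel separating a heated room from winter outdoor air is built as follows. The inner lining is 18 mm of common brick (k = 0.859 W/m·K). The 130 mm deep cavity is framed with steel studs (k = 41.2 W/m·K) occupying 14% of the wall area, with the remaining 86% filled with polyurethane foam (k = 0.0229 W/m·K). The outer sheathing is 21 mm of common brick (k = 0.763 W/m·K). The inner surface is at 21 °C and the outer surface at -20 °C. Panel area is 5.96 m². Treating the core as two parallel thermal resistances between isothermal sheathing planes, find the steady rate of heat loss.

Sheathing layers in series; stud and cavity paths in parallel between them.
R_inner = 0.018/(0.859×5.96) = 0.003516 K/W
R_stud  = 0.13/(41.2×0.14×5.96) = 0.003782 K/W
R_cav   = 0.13/(0.0229×0.86×5.96) = 1.108 K/W
1/R_core = 1/R_stud + 1/R_cav → R_core = 0.003769 K/W
R_outer = 0.021/(0.763×5.96) = 0.004618 K/W
R_total = 0.0119 K/W
Q = ΔT/R_total = 41/0.0119

Q ≈ 3440 W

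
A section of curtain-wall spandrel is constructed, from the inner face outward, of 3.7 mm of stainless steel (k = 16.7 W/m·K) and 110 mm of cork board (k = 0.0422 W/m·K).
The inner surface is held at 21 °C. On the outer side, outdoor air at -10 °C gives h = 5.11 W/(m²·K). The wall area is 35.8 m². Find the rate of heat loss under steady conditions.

Treating each layer as a thermal resistance in series:
R_stainless steel = L/(kA) = 0.0037/(16.7×35.8) = 6.189×10^-6 K/W
R_cork board = L/(kA) = 0.11/(0.0422×35.8) = 0.07281 K/W
R_outer film = 1/(h_o·A) = 1/(5.11×35.8) = 0.005466 K/W
R_total = 0.07828 K/W
Q = ΔT / R_total = 31 / 0.07828

Q ≈ 396 W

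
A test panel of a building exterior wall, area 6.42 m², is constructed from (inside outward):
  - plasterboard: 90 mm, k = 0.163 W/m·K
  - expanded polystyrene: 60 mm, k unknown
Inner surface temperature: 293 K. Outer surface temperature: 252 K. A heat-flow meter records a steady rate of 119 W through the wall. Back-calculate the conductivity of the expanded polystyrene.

Using the resistance-network approach (series):
R_plasterboard = L/(kA) = 0.09/(0.163×6.42) = 0.086 K/W
Sum of known resistances R_other = 0.086 K/W
Total R = ΔT/Q = 41/119 = 0.3445 K/W
R_expanded polystyrene = R_total − R_other = 0.2585 K/W
k = L/(R·A) = 0.06/(0.2585×6.42)

k ≈ 0.0361 W/(m·K)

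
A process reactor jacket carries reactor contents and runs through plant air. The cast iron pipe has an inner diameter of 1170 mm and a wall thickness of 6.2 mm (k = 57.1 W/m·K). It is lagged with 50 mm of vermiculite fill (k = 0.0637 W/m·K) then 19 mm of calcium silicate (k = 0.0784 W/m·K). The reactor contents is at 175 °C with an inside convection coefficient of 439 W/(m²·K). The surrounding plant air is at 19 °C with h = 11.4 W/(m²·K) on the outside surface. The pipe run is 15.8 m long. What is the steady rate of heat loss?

Q ≈ 8680 W

Treating each annulus and film as a series resistance:
R_inner film = 1/(h_i·2πr₁L) = 1/(439×2π×0.585×15.8) = 3.922×10^-5 K/W
R_cast iron pipe wall = ln(591.2/585)/(2π×57.1×15.8) = 1.86×10^-6 K/W
R_vermiculite fill = ln(641.2/591.2)/(2π×0.0637×15.8) = 0.01284 K/W
R_calcium silicate = ln(660.2/641.2)/(2π×0.0784×15.8) = 0.003752 K/W
R_outer film = 1/(h_o·2πr_oL) = 1/(11.4×2π×0.6602×15.8) = 0.001338 K/W
R_total = 0.01797 K/W
Q = ΔT/R_total = 156/0.01797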